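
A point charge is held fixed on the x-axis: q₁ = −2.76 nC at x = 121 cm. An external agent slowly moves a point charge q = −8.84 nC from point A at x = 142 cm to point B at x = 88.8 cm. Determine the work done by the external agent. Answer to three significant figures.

-3.63×10⁻⁷ J

For quasistatic motion the external work equals the change in potential energy: W_ext = qΔV = q(V_B − V_A).
At A: distance to the source charge is 0.210 m; V_A = kq₁/r = -118 V.
At B: distance to the source charge is 0.322 m; V_B = kq₁/r = -77.1 V.
ΔV = V_B − V_A = 41.1 V.
W_ext = qΔV = (-8.84×10⁻⁹ C)(41.1 V) = -3.63×10⁻⁷ J.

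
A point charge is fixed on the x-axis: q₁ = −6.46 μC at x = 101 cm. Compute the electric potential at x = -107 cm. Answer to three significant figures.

-2.79×10⁴ V

The total potential is the scalar sum of each charge's contribution, V = Σ kqᵢ/rᵢ.
V = k[(-6.46×10⁻⁶)/(2.08)] = -2.79×10⁴ V.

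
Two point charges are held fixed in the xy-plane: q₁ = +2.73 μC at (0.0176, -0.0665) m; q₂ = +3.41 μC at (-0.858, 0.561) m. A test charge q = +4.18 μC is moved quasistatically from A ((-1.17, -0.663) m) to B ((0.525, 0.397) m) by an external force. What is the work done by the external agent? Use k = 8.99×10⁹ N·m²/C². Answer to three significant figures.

0.0626 J

For quasistatic motion the external work equals the change in potential energy: W_ext = qΔV = q(V_B − V_A).
At A: distances to the source charges are 1.33 m, 1.26 m; V_A = Σ kqᵢ/rᵢ = 4.27×10⁴ V.
At B: distances to the source charges are 0.687 m, 1.39 m; V_B = Σ kqᵢ/rᵢ = 5.77×10⁴ V.
ΔV = V_B − V_A = 1.50×10⁴ V.
W_ext = qΔV = (4.18×10⁻⁶ C)(1.50×10⁴ V) = 0.0626 J.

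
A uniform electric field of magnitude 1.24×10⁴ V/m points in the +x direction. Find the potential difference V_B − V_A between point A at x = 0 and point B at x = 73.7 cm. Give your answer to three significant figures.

-9140 V

In a uniform field, potential decreases in the direction of E: V_B − V_A = −E·Δx.
V_B − V_A = −(1.24×10⁴ V/m)(0.737 m) = -9140 V.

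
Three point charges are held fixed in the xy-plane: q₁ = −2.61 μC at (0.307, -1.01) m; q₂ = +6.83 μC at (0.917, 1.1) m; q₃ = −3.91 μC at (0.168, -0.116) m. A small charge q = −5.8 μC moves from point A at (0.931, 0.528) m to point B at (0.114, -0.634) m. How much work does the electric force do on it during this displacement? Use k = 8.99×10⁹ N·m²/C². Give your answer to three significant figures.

-0.863 J

The work done by the electric force is W_field = −ΔU = −q(V_B − V_A) = q(V_A − V_B).
At A: distances to the source charges are 1.66 m, 0.572 m, 0.998 m; V_A = Σ kqᵢ/rᵢ = 5.80×10⁴ V.
At B: distances to the source charges are 0.423 m, 1.91 m, 0.521 m; V_B = Σ kqᵢ/rᵢ = -9.09×10⁴ V.
ΔV = V_B − V_A = -1.49×10⁵ V.
W_field = −qΔV = −(-5.80×10⁻⁶ C)(-1.49×10⁵ V) = -0.863 J.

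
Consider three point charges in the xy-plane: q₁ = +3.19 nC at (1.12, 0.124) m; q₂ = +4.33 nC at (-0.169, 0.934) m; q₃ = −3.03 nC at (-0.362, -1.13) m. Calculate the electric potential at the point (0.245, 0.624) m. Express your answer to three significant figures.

The total potential is the scalar sum of each charge's contribution, V = Σ kqᵢ/rᵢ.
Distances from the field point to each charge: r₁ = 1.01 m, r₂ = 0.517 m, r₃ = 1.86 m.
V = k[(3.19×10⁻⁹)/(1.01) + (4.33×10⁻⁹)/(0.517) + (-3.03×10⁻⁹)/(1.86)] = 89.0 V.

89.0 V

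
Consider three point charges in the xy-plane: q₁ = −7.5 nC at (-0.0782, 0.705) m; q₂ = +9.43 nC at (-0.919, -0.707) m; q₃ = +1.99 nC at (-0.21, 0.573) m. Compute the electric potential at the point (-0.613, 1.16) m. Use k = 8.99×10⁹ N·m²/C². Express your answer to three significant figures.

Electric potential is a scalar, so the contributions from each charge add algebraically: V = Σ kqᵢ/rᵢ.
Distances from the field point to each charge: r₁ = 0.702 m, r₂ = 1.89 m, r₃ = 0.712 m.
V = k[(-7.50×10⁻⁹)/(0.702) + (9.43×10⁻⁹)/(1.89) + (1.99×10⁻⁹)/(0.712)] = -26.1 V.

-26.1 V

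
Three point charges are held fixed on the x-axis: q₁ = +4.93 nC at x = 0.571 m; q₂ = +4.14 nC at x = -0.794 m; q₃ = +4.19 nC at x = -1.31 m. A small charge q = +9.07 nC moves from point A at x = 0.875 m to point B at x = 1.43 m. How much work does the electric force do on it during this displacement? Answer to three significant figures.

The work done by the electric force is W_field = −ΔU = −q(V_B − V_A) = q(V_A − V_B).
At A: distances to the source charges are 0.304 m, 1.67 m, 2.19 m; V_A = Σ kqᵢ/rᵢ = 185 V.
At B: distances to the source charges are 0.859 m, 2.22 m, 2.74 m; V_B = Σ kqᵢ/rᵢ = 82.1 V.
ΔV = V_B − V_A = -103 V.
W_field = −qΔV = −(9.07×10⁻⁹ C)(-103 V) = 9.37×10⁻⁷ J.

9.37×10⁻⁷ J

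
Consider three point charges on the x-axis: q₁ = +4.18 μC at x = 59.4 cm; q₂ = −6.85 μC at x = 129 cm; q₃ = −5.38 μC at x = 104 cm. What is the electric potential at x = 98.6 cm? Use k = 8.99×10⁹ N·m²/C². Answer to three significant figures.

The total potential is the scalar sum of each charge's contribution, V = Σ kqᵢ/rᵢ.
Distances from the field point to each charge: r₁ = 0.392 m, r₂ = 0.304 m, r₃ = 0.0540 m.
V = k[(4.18×10⁻⁶)/(0.392) + (-6.85×10⁻⁶)/(0.304) + (-5.38×10⁻⁶)/(0.0540)] = -1.00×10⁶ V.

-1.00×10⁶ V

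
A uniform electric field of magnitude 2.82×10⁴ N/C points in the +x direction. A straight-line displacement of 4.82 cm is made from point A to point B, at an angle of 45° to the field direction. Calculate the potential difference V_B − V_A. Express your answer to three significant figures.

-961 V

Only the component of displacement along E changes the potential: ΔV = −E·d·cosθ.
ΔV = −(2.82×10⁴ V/m)(0.0482 m)cos45° = -961 V.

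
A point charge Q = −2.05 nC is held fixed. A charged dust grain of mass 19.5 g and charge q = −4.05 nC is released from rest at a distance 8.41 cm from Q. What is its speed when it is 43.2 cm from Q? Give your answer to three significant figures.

8.56×10⁻³ m/s

Only the electrostatic force acts, so mechanical energy is conserved: ½mv² = U₁ − U₂ = kQq(1/r₁ − 1/r₂).
U₁ − U₂ = (8.99×10⁹ N·m²/C²)(-2.05×10⁻⁹ C)(-4.05×10⁻⁹ C)(1/0.0841 − 1/0.432) = 7.15×10⁻⁷ J.
v = √(2·7.15×10⁻⁷/0.0195) = 8.56×10⁻³ m/s.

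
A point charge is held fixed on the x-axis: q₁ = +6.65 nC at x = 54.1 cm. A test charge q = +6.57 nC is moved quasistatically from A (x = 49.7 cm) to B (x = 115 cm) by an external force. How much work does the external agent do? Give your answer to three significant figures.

For quasistatic motion the external work equals the change in potential energy: W_ext = qΔV = q(V_B − V_A).
At A: distance to the source charge is 0.0440 m; V_A = kq₁/r = 1360 V.
At B: distance to the source charge is 0.609 m; V_B = kq₁/r = 98.2 V.
ΔV = V_B − V_A = -1260 V.
W_ext = qΔV = (6.57×10⁻⁹ C)(-1260 V) = -8.28×10⁻⁶ J.

-8.28×10⁻⁶ J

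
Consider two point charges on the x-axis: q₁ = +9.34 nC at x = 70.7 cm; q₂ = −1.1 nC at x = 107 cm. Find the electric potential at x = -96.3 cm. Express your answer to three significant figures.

The total potential is the scalar sum of each charge's contribution, V = Σ kqᵢ/rᵢ.
Distances from the field point to each charge: r₁ = 1.67 m, r₂ = 2.03 m.
V = k[(9.34×10⁻⁹)/(1.67) + (-1.10×10⁻⁹)/(2.03)] = 45.4 V.

45.4 V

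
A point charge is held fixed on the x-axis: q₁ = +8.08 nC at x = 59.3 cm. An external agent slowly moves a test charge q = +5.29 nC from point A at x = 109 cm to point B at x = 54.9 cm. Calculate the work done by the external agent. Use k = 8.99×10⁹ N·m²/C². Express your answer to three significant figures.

7.96×10⁻⁶ J

For quasistatic motion the external work equals the change in potential energy: W_ext = qΔV = q(V_B − V_A).
At A: distance to the source charge is 0.497 m; V_A = kq₁/r = 146 V.
At B: distance to the source charge is 0.0440 m; V_B = kq₁/r = 1650 V.
ΔV = V_B − V_A = 1500 V.
W_ext = qΔV = (5.29×10⁻⁹ C)(1500 V) = 7.96×10⁻⁶ J.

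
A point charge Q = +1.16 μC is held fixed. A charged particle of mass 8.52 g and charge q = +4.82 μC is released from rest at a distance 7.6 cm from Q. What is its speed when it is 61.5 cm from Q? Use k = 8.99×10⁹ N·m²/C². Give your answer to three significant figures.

Only the electrostatic force acts, so mechanical energy is conserved: ½mv² = U₁ − U₂ = kQq(1/r₁ − 1/r₂).
U₁ − U₂ = (8.99×10⁹ N·m²/C²)(1.16×10⁻⁶ C)(4.82×10⁻⁶ C)(1/0.0760 − 1/0.615) = 0.580 J.
v = √(2·0.580/8.52×10⁻³) = 11.7 m/s.

11.7 m/s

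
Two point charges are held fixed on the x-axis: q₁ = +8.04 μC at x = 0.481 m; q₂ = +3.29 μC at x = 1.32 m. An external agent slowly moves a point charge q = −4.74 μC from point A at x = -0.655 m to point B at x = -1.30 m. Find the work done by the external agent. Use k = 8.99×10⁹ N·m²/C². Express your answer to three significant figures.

For quasistatic motion the external work equals the change in potential energy: W_ext = qΔV = q(V_B − V_A).
At A: distances to the source charges are 1.14 m, 1.98 m; V_A = Σ kqᵢ/rᵢ = 7.86×10⁴ V.
At B: distances to the source charges are 1.78 m, 2.62 m; V_B = Σ kqᵢ/rᵢ = 5.19×10⁴ V.
ΔV = V_B − V_A = -2.67×10⁴ V.
W_ext = qΔV = (-4.74×10⁻⁶ C)(-2.67×10⁴ V) = 0.127 J.

0.127 J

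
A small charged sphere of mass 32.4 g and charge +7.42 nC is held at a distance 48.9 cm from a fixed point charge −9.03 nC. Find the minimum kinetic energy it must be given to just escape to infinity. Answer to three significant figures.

1.23×10⁻⁶ J

To just escape, total mechanical energy must reach zero at infinity: ½mv²_min + U = 0, so ½mv²_min = −U = |kQq|/r.
|U| = |kQq|/r = (8.99×10⁹ N·m²/C²)(9.03×10⁻⁹)(7.42×10⁻⁹)/(0.489) = 1.23×10⁻⁶ J.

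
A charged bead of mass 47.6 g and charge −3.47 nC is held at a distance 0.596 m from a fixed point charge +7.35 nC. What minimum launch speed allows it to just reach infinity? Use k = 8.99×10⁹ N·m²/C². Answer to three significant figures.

4.02×10⁻³ m/s

To just escape, total mechanical energy must reach zero at infinity: ½mv²_min + U = 0, so ½mv²_min = −U = |kQq|/r.
|U| = |kQq|/r = (8.99×10⁹ N·m²/C²)(7.35×10⁻⁹)(3.47×10⁻⁹)/(0.596) = 3.85×10⁻⁷ J.
v_min = √(2|U|/m) = √(2·3.85×10⁻⁷/0.0476) = 4.02×10⁻³ m/s.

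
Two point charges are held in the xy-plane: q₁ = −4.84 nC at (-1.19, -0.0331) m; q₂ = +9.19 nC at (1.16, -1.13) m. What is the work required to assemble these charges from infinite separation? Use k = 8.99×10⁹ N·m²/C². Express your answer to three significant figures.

The work to assemble the configuration equals its total potential energy, U = Σ kqᵢqⱼ/rᵢⱼ over all pairs.
Pair separations: r₁₂ = 2.59 m.
U = (-1.54×10⁻⁷) = -1.54×10⁻⁷ J.

-1.54×10⁻⁷ J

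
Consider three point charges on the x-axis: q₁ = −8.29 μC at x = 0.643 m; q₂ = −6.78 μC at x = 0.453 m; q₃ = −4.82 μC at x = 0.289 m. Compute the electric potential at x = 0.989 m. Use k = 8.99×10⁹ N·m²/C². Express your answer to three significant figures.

-3.91×10⁵ V

The total potential is the scalar sum of each charge's contribution, V = Σ kqᵢ/rᵢ.
Distances from the field point to each charge: r₁ = 0.346 m, r₂ = 0.536 m, r₃ = 0.700 m.
V = k[(-8.29×10⁻⁶)/(0.346) + (-6.78×10⁻⁶)/(0.536) + (-4.82×10⁻⁶)/(0.700)] = -3.91×10⁵ V.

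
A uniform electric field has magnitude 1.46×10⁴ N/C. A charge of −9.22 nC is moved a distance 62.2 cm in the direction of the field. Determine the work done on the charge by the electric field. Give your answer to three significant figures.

-8.37×10⁻⁵ J

The potential change for a displacement 62.2 cm in the direction of the field is ΔV = −Ed = -9080 V.
W_field = −qΔV = -8.37×10⁻⁵ J.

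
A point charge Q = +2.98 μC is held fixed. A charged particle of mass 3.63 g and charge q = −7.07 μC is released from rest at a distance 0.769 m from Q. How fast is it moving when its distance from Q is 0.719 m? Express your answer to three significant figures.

3.07 m/s

Only the electrostatic force acts, so mechanical energy is conserved: ½mv² = U₁ − U₂ = kQq(1/r₁ − 1/r₂).
U₁ − U₂ = (8.99×10⁹ N·m²/C²)(2.98×10⁻⁶ C)(-7.07×10⁻⁶ C)(1/0.769 − 1/0.719) = 0.0171 J.
v = √(2·0.0171/3.63×10⁻³) = 3.07 m/s.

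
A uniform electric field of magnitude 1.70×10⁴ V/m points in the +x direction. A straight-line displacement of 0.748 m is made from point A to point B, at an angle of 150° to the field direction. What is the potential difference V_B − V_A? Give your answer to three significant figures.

1.10×10⁴ V

Only the component of displacement along E changes the potential: ΔV = −E·d·cosθ.
ΔV = −(1.70×10⁴ V/m)(0.748 m)cos150° = 1.10×10⁴ V.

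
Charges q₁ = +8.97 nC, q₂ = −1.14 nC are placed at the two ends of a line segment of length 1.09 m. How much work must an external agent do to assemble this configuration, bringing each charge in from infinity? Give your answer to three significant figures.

-8.43×10⁻⁸ J

The work to assemble the configuration equals its total potential energy, U = Σ kqᵢqⱼ/rᵢⱼ over all pairs.
The separation is r = 1.09 m.
U = (-8.43×10⁻⁸) = -8.43×10⁻⁸ J.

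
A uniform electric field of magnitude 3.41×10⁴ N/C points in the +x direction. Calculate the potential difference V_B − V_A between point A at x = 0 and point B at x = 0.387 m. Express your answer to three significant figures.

-1.32×10⁴ V

In a uniform field, potential decreases in the direction of E: V_B − V_A = −E·Δx.
V_B − V_A = −(3.41×10⁴ V/m)(0.387 m) = -1.32×10⁴ V.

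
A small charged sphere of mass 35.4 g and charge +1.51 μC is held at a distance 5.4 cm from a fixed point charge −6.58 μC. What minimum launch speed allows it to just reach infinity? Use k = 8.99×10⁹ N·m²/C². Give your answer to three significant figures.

9.67 m/s

To just escape, total mechanical energy must reach zero at infinity: ½mv²_min + U = 0, so ½mv²_min = −U = |kQq|/r.
|U| = |kQq|/r = (8.99×10⁹ N·m²/C²)(6.58×10⁻⁶)(1.51×10⁻⁶)/(0.0540) = 1.65 J.
v_min = √(2|U|/m) = √(2·1.65/0.0354) = 9.67 m/s.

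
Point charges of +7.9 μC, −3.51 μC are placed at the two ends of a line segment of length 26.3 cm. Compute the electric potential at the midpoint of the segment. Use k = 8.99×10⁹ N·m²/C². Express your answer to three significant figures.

3.00×10⁵ V

Electric potential is a scalar, so the contributions from each charge add algebraically: V = Σ kqᵢ/rᵢ.
Each charge is 0.132 m from the midpoint.
V = k[(7.90×10⁻⁶)/(0.132) + (-3.51×10⁻⁶)/(0.132)] = 3.00×10⁵ V.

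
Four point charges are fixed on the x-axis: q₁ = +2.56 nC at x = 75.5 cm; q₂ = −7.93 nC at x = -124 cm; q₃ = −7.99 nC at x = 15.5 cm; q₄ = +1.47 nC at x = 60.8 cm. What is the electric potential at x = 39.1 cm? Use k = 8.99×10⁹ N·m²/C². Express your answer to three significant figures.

-224 V

Electric potential is a scalar, so the contributions from each charge add algebraically: V = Σ kqᵢ/rᵢ.
Distances from the field point to each charge: r₁ = 0.364 m, r₂ = 1.63 m, r₃ = 0.236 m, r₄ = 0.217 m.
V = k[(2.56×10⁻⁹)/(0.364) + (-7.93×10⁻⁹)/(1.63) + (-7.99×10⁻⁹)/(0.236) + (1.47×10⁻⁹)/(0.217)] = -224 V.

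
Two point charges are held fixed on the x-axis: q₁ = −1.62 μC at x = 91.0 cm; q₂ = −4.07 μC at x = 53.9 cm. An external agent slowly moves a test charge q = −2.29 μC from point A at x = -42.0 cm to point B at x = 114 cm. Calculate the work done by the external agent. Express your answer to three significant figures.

For quasistatic motion the external work equals the change in potential energy: W_ext = qΔV = q(V_B − V_A).
At A: distances to the source charges are 1.33 m, 0.959 m; V_A = Σ kqᵢ/rᵢ = -4.91×10⁴ V.
At B: distances to the source charges are 0.230 m, 0.601 m; V_B = Σ kqᵢ/rᵢ = -1.24×10⁵ V.
ΔV = V_B − V_A = -7.51×10⁴ V.
W_ext = qΔV = (-2.29×10⁻⁶ C)(-7.51×10⁴ V) = 0.172 J.

0.172 J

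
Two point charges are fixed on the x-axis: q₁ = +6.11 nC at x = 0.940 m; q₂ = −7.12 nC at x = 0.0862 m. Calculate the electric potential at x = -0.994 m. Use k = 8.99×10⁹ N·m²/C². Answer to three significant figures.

-30.9 V

Electric potential is a scalar, so the contributions from each charge add algebraically: V = Σ kqᵢ/rᵢ.
Distances from the field point to each charge: r₁ = 1.93 m, r₂ = 1.08 m.
V = k[(6.11×10⁻⁹)/(1.93) + (-7.12×10⁻⁹)/(1.08)] = -30.9 V.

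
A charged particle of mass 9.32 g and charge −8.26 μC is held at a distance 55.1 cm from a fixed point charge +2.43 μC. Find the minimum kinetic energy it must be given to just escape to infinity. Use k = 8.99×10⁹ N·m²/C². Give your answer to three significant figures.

0.327 J

To just escape, total mechanical energy must reach zero at infinity: ½mv²_min + U = 0, so ½mv²_min = −U = |kQq|/r.
|U| = |kQq|/r = (8.99×10⁹ N·m²/C²)(2.43×10⁻⁶)(8.26×10⁻⁶)/(0.551) = 0.327 J.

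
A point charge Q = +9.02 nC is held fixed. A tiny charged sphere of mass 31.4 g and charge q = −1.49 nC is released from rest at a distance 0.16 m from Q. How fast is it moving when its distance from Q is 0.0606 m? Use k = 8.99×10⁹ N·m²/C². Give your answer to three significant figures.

8.88×10⁻³ m/s

Only the electrostatic force acts, so mechanical energy is conserved: ½mv² = U₁ − U₂ = kQq(1/r₁ − 1/r₂).
U₁ − U₂ = (8.99×10⁹ N·m²/C²)(9.02×10⁻⁹ C)(-1.49×10⁻⁹ C)(1/0.160 − 1/0.0606) = 1.24×10⁻⁶ J.
v = √(2·1.24×10⁻⁶/0.0314) = 8.88×10⁻³ m/s.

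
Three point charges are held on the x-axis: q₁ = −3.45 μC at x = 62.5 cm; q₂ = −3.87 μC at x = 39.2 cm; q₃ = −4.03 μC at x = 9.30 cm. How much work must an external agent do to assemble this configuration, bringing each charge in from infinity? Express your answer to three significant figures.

1.22 J

The work to assemble the configuration equals its total potential energy, U = Σ kqᵢqⱼ/rᵢⱼ over all pairs.
Pair separations: r₁₂ = 0.233 m, r₁₃ = 0.532 m, r₂₃ = 0.299 m.
U = (0.515) + (0.235) + (0.469) = 1.22 J.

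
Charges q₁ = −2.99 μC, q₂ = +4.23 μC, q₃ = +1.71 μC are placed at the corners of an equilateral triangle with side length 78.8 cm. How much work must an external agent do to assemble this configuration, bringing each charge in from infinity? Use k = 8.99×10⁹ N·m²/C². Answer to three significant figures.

-0.120 J

The work to assemble the configuration equals its total potential energy, U = Σ kqᵢqⱼ/rᵢⱼ over all pairs.
All three pair separations equal the side length, 0.788 m.
U = (-0.144) + (-0.0583) + (0.0825) = -0.120 J.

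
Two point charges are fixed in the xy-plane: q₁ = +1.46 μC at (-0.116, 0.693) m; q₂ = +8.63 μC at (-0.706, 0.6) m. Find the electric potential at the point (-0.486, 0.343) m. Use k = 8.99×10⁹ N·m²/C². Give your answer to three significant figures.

The total potential is the scalar sum of each charge's contribution, V = Σ kqᵢ/rᵢ.
Distances from the field point to each charge: r₁ = 0.509 m, r₂ = 0.338 m.
V = k[(1.46×10⁻⁶)/(0.509) + (8.63×10⁻⁶)/(0.338)] = 2.55×10⁵ V.

2.55×10⁵ V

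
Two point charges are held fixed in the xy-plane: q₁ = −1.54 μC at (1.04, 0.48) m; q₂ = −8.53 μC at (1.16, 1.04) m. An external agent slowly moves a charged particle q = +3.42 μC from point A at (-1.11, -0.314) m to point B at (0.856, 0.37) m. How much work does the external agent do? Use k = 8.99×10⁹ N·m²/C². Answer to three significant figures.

-0.457 J

For quasistatic motion the external work equals the change in potential energy: W_ext = qΔV = q(V_B − V_A).
At A: distances to the source charges are 2.29 m, 2.64 m; V_A = Σ kqᵢ/rᵢ = -3.51×10⁴ V.
At B: distances to the source charges are 0.214 m, 0.736 m; V_B = Σ kqᵢ/rᵢ = -1.69×10⁵ V.
ΔV = V_B − V_A = -1.34×10⁵ V.
W_ext = qΔV = (3.42×10⁻⁶ C)(-1.34×10⁵ V) = -0.457 J.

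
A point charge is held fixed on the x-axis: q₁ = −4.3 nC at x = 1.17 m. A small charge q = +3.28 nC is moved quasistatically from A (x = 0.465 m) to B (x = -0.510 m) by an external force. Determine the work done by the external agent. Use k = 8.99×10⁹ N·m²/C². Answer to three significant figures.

For quasistatic motion the external work equals the change in potential energy: W_ext = qΔV = q(V_B − V_A).
At A: distance to the source charge is 0.705 m; V_A = kq₁/r = -54.8 V.
At B: distance to the source charge is 1.68 m; V_B = kq₁/r = -23.0 V.
ΔV = V_B − V_A = 31.8 V.
W_ext = qΔV = (3.28×10⁻⁹ C)(31.8 V) = 1.04×10⁻⁷ J.

1.04×10⁻⁷ J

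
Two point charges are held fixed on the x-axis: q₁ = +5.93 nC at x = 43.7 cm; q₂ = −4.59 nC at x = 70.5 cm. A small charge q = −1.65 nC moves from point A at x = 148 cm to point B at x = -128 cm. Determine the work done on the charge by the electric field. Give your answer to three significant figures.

2.04×10⁻⁸ J

The work done by the electric force is W_field = −ΔU = −q(V_B − V_A) = q(V_A − V_B).
At A: distances to the source charges are 1.04 m, 0.775 m; V_A = Σ kqᵢ/rᵢ = -2.13 V.
At B: distances to the source charges are 1.72 m, 1.98 m; V_B = Σ kqᵢ/rᵢ = 10.3 V.
ΔV = V_B − V_A = 12.4 V.
W_field = −qΔV = −(-1.65×10⁻⁹ C)(12.4 V) = 2.04×10⁻⁸ J.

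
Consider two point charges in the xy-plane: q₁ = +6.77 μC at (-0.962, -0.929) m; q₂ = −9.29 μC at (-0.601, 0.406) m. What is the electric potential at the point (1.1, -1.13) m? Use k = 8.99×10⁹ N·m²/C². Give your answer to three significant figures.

-7060 V

Electric potential is a scalar, so the contributions from each charge add algebraically: V = Σ kqᵢ/rᵢ.
Distances from the field point to each charge: r₁ = 2.07 m, r₂ = 2.29 m.
V = k[(6.77×10⁻⁶)/(2.07) + (-9.29×10⁻⁶)/(2.29)] = -7060 V.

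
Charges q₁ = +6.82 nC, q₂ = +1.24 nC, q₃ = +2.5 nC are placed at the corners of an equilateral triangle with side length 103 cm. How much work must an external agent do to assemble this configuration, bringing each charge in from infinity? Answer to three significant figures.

2.50×10⁻⁷ J

The work to assemble the configuration equals its total potential energy, U = Σ kqᵢqⱼ/rᵢⱼ over all pairs.
All three pair separations equal the side length, 1.03 m.
U = (7.38×10⁻⁸) + (1.49×10⁻⁷) + (2.71×10⁻⁸) = 2.50×10⁻⁷ J.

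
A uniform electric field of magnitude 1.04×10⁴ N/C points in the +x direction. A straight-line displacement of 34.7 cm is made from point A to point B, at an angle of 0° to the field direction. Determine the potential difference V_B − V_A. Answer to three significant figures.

Only the component of displacement along E changes the potential: ΔV = −E·d·cosθ.
ΔV = −(1.04×10⁴ V/m)(0.347 m)cos0° = -3610 V.

-3610 V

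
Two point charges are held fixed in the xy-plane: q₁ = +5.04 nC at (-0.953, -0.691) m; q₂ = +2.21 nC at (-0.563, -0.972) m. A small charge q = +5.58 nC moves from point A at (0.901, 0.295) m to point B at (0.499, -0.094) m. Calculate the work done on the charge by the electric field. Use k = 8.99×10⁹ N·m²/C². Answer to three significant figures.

The work done by the electric force is W_field = −ΔU = −q(V_B − V_A) = q(V_A − V_B).
At A: distances to the source charges are 2.10 m, 1.94 m; V_A = Σ kqᵢ/rᵢ = 31.8 V.
At B: distances to the source charges are 1.57 m, 1.38 m; V_B = Σ kqᵢ/rᵢ = 43.3 V.
ΔV = V_B − V_A = 11.4 V.
W_field = −qΔV = −(5.58×10⁻⁹ C)(11.4 V) = -6.38×10⁻⁸ J.

-6.38×10⁻⁸ J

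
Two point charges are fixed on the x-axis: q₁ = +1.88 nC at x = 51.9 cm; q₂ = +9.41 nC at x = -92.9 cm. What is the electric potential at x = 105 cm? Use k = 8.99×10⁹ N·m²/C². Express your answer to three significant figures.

74.6 V

Electric potential is a scalar, so the contributions from each charge add algebraically: V = Σ kqᵢ/rᵢ.
Distances from the field point to each charge: r₁ = 0.531 m, r₂ = 1.98 m.
V = k[(1.88×10⁻⁹)/(0.531) + (9.41×10⁻⁹)/(1.98)] = 74.6 V.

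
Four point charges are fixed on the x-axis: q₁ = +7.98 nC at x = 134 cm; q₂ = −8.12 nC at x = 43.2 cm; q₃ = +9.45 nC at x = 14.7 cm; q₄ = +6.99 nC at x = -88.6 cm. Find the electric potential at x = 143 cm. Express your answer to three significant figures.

The total potential is the scalar sum of each charge's contribution, V = Σ kqᵢ/rᵢ.
Distances from the field point to each charge: r₁ = 0.0900 m, r₂ = 0.998 m, r₃ = 1.28 m, r₄ = 2.32 m.
V = k[(7.98×10⁻⁹)/(0.0900) + (-8.12×10⁻⁹)/(0.998) + (9.45×10⁻⁹)/(1.28) + (6.99×10⁻⁹)/(2.32)] = 817 V.

817 V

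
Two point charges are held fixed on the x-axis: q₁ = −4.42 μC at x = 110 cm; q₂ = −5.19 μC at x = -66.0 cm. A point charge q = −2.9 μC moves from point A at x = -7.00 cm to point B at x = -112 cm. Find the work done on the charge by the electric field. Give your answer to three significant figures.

The work done by the electric force is W_field = −ΔU = −q(V_B − V_A) = q(V_A − V_B).
At A: distances to the source charges are 1.17 m, 0.590 m; V_A = Σ kqᵢ/rᵢ = -1.13×10⁵ V.
At B: distances to the source charges are 2.22 m, 0.460 m; V_B = Σ kqᵢ/rᵢ = -1.19×10⁵ V.
ΔV = V_B − V_A = -6290 V.
W_field = −qΔV = −(-2.90×10⁻⁶ C)(-6290 V) = -0.0182 J.

-0.0182 J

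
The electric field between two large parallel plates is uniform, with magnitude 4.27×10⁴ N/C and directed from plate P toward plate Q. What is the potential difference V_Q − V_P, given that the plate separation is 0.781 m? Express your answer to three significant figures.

In a uniform field, potential decreases in the direction of E: ΔV = −E·d for a displacement d parallel to E.
Going from P to Q is a displacement of 0.781 m along the field, so V_Q − V_P = −Ed = -3.33×10⁴ V.

-3.33×10⁴ V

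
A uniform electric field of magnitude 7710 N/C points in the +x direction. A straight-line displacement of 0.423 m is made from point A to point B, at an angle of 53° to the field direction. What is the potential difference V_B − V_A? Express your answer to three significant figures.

Only the component of displacement along E changes the potential: ΔV = −E·d·cosθ.
ΔV = −(7710 V/m)(0.423 m)cos53° = -1960 V.

-1960 V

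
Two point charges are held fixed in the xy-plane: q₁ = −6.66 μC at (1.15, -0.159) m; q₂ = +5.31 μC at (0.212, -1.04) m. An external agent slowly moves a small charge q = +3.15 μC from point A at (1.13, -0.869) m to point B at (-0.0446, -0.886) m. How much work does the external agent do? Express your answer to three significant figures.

For quasistatic motion the external work equals the change in potential energy: W_ext = qΔV = q(V_B − V_A).
At A: distances to the source charges are 0.710 m, 0.934 m; V_A = Σ kqᵢ/rᵢ = -3.32×10⁴ V.
At B: distances to the source charges are 1.40 m, 0.299 m; V_B = Σ kqᵢ/rᵢ = 1.17×10⁵ V.
ΔV = V_B − V_A = 1.50×10⁵ V.
W_ext = qΔV = (3.15×10⁻⁶ C)(1.50×10⁵ V) = 0.472 J.

0.472 J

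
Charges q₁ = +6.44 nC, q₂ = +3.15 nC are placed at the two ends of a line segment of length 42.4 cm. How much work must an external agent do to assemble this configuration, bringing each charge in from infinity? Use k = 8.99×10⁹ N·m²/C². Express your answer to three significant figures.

4.30×10⁻⁷ J

The assembly work is the sum of pairwise potential energies, U = Σ_{i<j} kqᵢqⱼ/rᵢⱼ.
The separation is r = 0.424 m.
U = (4.30×10⁻⁷) = 4.30×10⁻⁷ J.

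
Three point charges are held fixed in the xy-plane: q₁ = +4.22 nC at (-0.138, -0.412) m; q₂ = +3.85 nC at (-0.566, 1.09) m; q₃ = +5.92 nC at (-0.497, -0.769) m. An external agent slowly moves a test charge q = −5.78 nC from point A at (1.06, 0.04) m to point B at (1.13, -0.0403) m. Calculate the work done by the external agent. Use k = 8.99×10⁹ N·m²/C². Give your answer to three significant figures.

For quasistatic motion the external work equals the change in potential energy: W_ext = qΔV = q(V_B − V_A).
At A: distances to the source charges are 1.28 m, 1.94 m, 1.75 m; V_A = Σ kqᵢ/rᵢ = 77.8 V.
At B: distances to the source charges are 1.32 m, 2.04 m, 1.78 m; V_B = Σ kqᵢ/rᵢ = 75.5 V.
ΔV = V_B − V_A = -2.30 V.
W_ext = qΔV = (-5.78×10⁻⁹ C)(-2.30 V) = 1.33×10⁻⁸ J.

1.33×10⁻⁸ J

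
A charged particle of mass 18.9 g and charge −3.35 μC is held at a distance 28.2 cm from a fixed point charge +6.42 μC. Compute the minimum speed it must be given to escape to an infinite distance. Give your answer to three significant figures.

8.52 m/s

To just escape, total mechanical energy must reach zero at infinity: ½mv²_min + U = 0, so ½mv²_min = −U = |kQq|/r.
|U| = |kQq|/r = (8.99×10⁹ N·m²/C²)(6.42×10⁻⁶)(3.35×10⁻⁶)/(0.282) = 0.686 J.
v_min = √(2|U|/m) = √(2·0.686/0.0189) = 8.52 m/s.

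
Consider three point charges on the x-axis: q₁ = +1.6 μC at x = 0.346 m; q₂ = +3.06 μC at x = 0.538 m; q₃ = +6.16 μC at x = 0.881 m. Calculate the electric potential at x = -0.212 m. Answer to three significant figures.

1.13×10⁵ V

The total potential is the scalar sum of each charge's contribution, V = Σ kqᵢ/rᵢ.
Distances from the field point to each charge: r₁ = 0.558 m, r₂ = 0.750 m, r₃ = 1.09 m.
V = k[(1.60×10⁻⁶)/(0.558) + (3.06×10⁻⁶)/(0.750) + (6.16×10⁻⁶)/(1.09)] = 1.13×10⁵ V.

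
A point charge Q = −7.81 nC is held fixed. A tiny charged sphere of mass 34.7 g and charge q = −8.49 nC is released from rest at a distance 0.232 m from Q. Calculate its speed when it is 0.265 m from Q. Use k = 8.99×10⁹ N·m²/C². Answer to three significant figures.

4.29×10⁻³ m/s

Only the electrostatic force acts, so mechanical energy is conserved: ½mv² = U₁ − U₂ = kQq(1/r₁ − 1/r₂).
U₁ − U₂ = (8.99×10⁹ N·m²/C²)(-7.81×10⁻⁹ C)(-8.49×10⁻⁹ C)(1/0.232 − 1/0.265) = 3.20×10⁻⁷ J.
v = √(2·3.20×10⁻⁷/0.0347) = 4.29×10⁻³ m/s.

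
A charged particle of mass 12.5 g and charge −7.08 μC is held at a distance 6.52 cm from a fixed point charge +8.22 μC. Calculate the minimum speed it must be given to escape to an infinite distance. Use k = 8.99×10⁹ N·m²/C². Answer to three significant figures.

35.8 m/s

To just escape, total mechanical energy must reach zero at infinity: ½mv²_min + U = 0, so ½mv²_min = −U = |kQq|/r.
|U| = |kQq|/r = (8.99×10⁹ N·m²/C²)(8.22×10⁻⁶)(7.08×10⁻⁶)/(0.0652) = 8.02 J.
v_min = √(2|U|/m) = √(2·8.02/0.0125) = 35.8 m/s.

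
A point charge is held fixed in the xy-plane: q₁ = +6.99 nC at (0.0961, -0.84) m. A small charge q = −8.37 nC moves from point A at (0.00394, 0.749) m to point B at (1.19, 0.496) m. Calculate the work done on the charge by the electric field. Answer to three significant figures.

The work done by the electric force is W_field = −ΔU = −q(V_B − V_A) = q(V_A − V_B).
At A: distance to the source charge is 1.59 m; V_A = kq₁/r = 39.5 V.
At B: distance to the source charge is 1.73 m; V_B = kq₁/r = 36.4 V.
ΔV = V_B − V_A = -3.09 V.
W_field = −qΔV = −(-8.37×10⁻⁹ C)(-3.09 V) = -2.58×10⁻⁸ J.

-2.58×10⁻⁸ J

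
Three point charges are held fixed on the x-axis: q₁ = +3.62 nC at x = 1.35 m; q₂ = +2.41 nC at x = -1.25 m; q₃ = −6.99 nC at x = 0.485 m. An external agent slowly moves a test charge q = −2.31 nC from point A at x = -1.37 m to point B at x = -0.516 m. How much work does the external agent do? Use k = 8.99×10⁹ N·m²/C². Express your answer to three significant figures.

4.03×10⁻⁷ J

For quasistatic motion the external work equals the change in potential energy: W_ext = qΔV = q(V_B − V_A).
At A: distances to the source charges are 2.72 m, 0.120 m, 1.85 m; V_A = Σ kqᵢ/rᵢ = 159 V.
At B: distances to the source charges are 1.87 m, 0.734 m, 1.00 m; V_B = Σ kqᵢ/rᵢ = -15.8 V.
ΔV = V_B − V_A = -174 V.
W_ext = qΔV = (-2.31×10⁻⁹ C)(-174 V) = 4.03×10⁻⁷ J.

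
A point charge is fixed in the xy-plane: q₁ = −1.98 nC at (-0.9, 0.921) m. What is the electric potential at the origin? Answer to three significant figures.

-13.8 V

The total potential is the scalar sum of each charge's contribution, V = Σ kqᵢ/rᵢ.
Distances from the field point to each charge: r₁ = 1.29 m.
V = k[(-1.98×10⁻⁹)/(1.29)] = -13.8 V.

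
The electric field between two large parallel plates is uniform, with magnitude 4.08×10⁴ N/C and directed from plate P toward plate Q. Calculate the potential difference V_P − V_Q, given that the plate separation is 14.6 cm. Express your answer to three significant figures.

5960 V

In a uniform field, potential decreases in the direction of E: ΔV = −E·d for a displacement d parallel to E.
Going from Q to P is a displacement of 14.6 cm opposite to the field, so V_P − V_Q = +Ed = 5960 V.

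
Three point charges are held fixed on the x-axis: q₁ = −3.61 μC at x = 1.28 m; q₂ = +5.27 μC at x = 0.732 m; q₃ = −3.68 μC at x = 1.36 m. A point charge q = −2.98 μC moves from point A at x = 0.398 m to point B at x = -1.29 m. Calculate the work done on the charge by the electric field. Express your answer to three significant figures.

-0.216 J

The work done by the electric force is W_field = −ΔU = −q(V_B − V_A) = q(V_A − V_B).
At A: distances to the source charges are 0.882 m, 0.334 m, 0.962 m; V_A = Σ kqᵢ/rᵢ = 7.07×10⁴ V.
At B: distances to the source charges are 2.57 m, 2.02 m, 2.65 m; V_B = Σ kqᵢ/rᵢ = -1680 V.
ΔV = V_B − V_A = -7.23×10⁴ V.
W_field = −qΔV = −(-2.98×10⁻⁶ C)(-7.23×10⁴ V) = -0.216 J.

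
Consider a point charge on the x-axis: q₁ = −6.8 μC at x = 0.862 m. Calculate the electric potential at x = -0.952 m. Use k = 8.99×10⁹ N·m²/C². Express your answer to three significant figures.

-3.37×10⁴ V

Electric potential is a scalar, so the contributions from each charge add algebraically: V = Σ kqᵢ/rᵢ.
V = k[(-6.80×10⁻⁶)/(1.81)] = -3.37×10⁴ V.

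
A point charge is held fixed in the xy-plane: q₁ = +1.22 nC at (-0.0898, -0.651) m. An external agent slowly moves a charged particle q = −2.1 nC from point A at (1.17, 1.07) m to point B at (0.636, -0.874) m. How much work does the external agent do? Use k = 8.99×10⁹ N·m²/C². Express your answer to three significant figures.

For quasistatic motion the external work equals the change in potential energy: W_ext = qΔV = q(V_B − V_A).
At A: distance to the source charge is 2.13 m; V_A = kq₁/r = 5.14 V.
At B: distance to the source charge is 0.759 m; V_B = kq₁/r = 14.4 V.
ΔV = V_B − V_A = 9.30 V.
W_ext = qΔV = (-2.10×10⁻⁹ C)(9.30 V) = -1.95×10⁻⁸ J.

-1.95×10⁻⁸ J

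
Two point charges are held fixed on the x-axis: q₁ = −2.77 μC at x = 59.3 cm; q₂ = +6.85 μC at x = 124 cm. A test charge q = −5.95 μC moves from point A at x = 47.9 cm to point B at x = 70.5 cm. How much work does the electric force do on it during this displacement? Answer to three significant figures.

0.180 J

The work done by the electric force is W_field = −ΔU = −q(V_B − V_A) = q(V_A − V_B).
At A: distances to the source charges are 0.114 m, 0.761 m; V_A = Σ kqᵢ/rᵢ = -1.38×10⁵ V.
At B: distances to the source charges are 0.112 m, 0.535 m; V_B = Σ kqᵢ/rᵢ = -1.07×10⁵ V.
ΔV = V_B − V_A = 3.03×10⁴ V.
W_field = −qΔV = −(-5.95×10⁻⁶ C)(3.03×10⁴ V) = 0.180 J.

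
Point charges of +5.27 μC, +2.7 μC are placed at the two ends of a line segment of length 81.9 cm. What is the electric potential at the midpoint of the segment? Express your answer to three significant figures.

Electric potential is a scalar, so the contributions from each charge add algebraically: V = Σ kqᵢ/rᵢ.
Each charge is 0.410 m from the midpoint.
V = k[(5.27×10⁻⁶)/(0.410) + (2.70×10⁻⁶)/(0.410)] = 1.75×10⁵ V.

1.75×10⁵ V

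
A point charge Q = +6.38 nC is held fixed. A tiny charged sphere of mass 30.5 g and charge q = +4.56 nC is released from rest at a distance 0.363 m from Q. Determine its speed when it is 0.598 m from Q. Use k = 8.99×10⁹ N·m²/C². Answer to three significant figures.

4.31×10⁻³ m/s

Only the electrostatic force acts, so mechanical energy is conserved: ½mv² = U₁ − U₂ = kQq(1/r₁ − 1/r₂).
U₁ − U₂ = (8.99×10⁹ N·m²/C²)(6.38×10⁻⁹ C)(4.56×10⁻⁹ C)(1/0.363 − 1/0.598) = 2.83×10⁻⁷ J.
v = √(2·2.83×10⁻⁷/0.0305) = 4.31×10⁻³ m/s.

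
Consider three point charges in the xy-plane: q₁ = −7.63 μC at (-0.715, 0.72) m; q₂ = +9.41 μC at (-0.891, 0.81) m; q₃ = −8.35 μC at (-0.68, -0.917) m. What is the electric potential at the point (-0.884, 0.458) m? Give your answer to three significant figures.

-3.37×10⁴ V

The total potential is the scalar sum of each charge's contribution, V = Σ kqᵢ/rᵢ.
Distances from the field point to each charge: r₁ = 0.312 m, r₂ = 0.352 m, r₃ = 1.39 m.
V = k[(-7.63×10⁻⁶)/(0.312) + (9.41×10⁻⁶)/(0.352) + (-8.35×10⁻⁶)/(1.39)] = -3.37×10⁴ V.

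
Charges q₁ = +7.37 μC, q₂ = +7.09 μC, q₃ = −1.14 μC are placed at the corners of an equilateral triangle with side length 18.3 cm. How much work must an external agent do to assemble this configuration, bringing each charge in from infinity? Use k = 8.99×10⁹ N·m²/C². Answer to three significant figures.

1.76 J

The assembly work is the sum of pairwise potential energies, U = Σ_{i<j} kqᵢqⱼ/rᵢⱼ.
All three pair separations equal the side length, 0.183 m.
U = (2.57) + (-0.413) + (-0.397) = 1.76 J.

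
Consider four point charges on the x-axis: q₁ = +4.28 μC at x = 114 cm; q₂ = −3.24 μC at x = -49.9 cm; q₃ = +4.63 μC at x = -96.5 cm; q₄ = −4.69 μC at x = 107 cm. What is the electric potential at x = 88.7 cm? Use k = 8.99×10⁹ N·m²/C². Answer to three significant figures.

Electric potential is a scalar, so the contributions from each charge add algebraically: V = Σ kqᵢ/rᵢ.
Distances from the field point to each charge: r₁ = 0.253 m, r₂ = 1.39 m, r₃ = 1.85 m, r₄ = 0.183 m.
V = k[(4.28×10⁻⁶)/(0.253) + (-3.24×10⁻⁶)/(1.39) + (4.63×10⁻⁶)/(1.85) + (-4.69×10⁻⁶)/(0.183)] = -7.69×10⁴ V.

-7.69×10⁴ V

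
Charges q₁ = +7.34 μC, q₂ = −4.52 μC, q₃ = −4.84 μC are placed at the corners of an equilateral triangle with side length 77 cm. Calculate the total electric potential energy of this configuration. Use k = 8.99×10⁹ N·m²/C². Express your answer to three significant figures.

The work to assemble the configuration equals its total potential energy, U = Σ kqᵢqⱼ/rᵢⱼ over all pairs.
All three pair separations equal the side length, 0.770 m.
U = (-0.387) + (-0.415) + (0.255) = -0.547 J.

-0.547 J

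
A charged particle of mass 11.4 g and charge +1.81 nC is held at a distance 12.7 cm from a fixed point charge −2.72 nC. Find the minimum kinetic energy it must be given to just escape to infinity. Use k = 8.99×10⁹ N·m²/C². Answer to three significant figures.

To just escape, total mechanical energy must reach zero at infinity: ½mv²_min + U = 0, so ½mv²_min = −U = |kQq|/r.
|U| = |kQq|/r = (8.99×10⁹ N·m²/C²)(2.72×10⁻⁹)(1.81×10⁻⁹)/(0.127) = 3.49×10⁻⁷ J.

3.49×10⁻⁷ J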